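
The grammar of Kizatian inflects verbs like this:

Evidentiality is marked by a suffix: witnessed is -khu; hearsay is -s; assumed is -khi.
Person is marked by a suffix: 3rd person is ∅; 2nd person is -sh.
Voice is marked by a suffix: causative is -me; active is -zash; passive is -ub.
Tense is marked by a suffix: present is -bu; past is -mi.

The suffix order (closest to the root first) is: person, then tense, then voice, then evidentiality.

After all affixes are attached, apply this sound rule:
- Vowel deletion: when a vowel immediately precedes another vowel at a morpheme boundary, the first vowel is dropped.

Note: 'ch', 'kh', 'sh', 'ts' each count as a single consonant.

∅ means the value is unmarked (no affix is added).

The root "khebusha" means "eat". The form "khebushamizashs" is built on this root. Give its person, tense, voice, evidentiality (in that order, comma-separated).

Segment: khebusha-mi-zash-s.
person: ∅ → 3rd person.
tense: -mi → past.
voice: -zash → active.
evidentiality: -s → hearsay.

3rd person, past, active, hearsay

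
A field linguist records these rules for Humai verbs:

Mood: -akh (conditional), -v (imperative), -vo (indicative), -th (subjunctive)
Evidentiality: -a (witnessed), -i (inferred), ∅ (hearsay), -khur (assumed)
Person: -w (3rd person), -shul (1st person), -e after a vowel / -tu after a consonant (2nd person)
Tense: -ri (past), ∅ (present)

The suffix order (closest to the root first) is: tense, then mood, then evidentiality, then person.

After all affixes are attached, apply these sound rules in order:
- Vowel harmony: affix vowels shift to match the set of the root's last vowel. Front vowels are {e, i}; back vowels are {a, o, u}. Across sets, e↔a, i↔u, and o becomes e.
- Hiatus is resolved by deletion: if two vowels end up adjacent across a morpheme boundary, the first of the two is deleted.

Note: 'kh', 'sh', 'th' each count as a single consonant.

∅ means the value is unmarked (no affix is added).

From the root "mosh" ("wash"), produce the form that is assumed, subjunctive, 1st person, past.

moshruthkhurshul

Attach tense past -ri → moshri.
Attach mood subjunctive -th → moshrith.
Attach evidentiality assumed -khur → moshrithkhur.
Attach person 1st person -shul → moshrithkhurshul.
Apply vowel harmony: moshrithkhurshul → moshruthkhurshul.
Vowel deletion: no change.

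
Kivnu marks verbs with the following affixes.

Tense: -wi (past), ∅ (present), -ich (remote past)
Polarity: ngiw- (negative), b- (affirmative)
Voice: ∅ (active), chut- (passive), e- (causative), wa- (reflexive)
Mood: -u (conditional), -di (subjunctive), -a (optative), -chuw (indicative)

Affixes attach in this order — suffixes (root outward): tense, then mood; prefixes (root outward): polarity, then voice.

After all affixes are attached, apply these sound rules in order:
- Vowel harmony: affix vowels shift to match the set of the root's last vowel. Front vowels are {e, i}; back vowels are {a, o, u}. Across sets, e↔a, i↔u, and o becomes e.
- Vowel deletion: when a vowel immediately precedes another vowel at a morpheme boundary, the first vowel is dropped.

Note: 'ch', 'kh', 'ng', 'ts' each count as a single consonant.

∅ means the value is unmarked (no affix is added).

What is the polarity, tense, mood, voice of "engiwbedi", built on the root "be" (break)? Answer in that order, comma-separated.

negative, present, subjunctive, causative

Segment: e-ngiw-be-di.
polarity: ngiw- → negative.
tense: ∅ → present.
mood: -di → subjunctive.
voice: e- → causative.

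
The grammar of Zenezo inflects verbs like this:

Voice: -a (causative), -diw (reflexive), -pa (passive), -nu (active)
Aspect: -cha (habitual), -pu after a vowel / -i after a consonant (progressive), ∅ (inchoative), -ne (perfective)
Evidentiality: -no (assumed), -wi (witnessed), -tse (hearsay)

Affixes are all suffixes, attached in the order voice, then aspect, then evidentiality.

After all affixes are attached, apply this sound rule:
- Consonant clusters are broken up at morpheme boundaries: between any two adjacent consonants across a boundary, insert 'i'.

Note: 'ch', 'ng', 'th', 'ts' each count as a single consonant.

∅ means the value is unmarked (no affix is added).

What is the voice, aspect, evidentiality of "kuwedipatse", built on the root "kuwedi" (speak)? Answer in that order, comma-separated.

passive, inchoative, hearsay

Segment: kuwedi-pa-tse.
voice: -pa → passive.
aspect: ∅ → inchoative.
evidentiality: -tse → hearsay.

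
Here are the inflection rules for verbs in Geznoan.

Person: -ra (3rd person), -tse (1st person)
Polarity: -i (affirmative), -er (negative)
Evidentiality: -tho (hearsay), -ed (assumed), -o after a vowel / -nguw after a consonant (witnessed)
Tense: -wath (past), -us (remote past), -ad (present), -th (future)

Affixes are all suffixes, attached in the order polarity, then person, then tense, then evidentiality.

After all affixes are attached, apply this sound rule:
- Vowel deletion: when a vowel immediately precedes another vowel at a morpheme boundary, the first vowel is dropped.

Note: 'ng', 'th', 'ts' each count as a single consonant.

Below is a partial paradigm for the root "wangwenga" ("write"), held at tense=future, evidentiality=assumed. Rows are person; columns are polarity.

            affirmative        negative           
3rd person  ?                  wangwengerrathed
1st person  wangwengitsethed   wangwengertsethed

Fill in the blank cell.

wangwengirathed

Attach polarity affirmative -i → wangwengai.
Attach person 3rd person -ra → wangwengaira.
Attach tense future -th → wangwengairath.
Attach evidentiality assumed -ed → wangwengairathed.
Apply vowel deletion: wangwengairathed → wangwengirathed.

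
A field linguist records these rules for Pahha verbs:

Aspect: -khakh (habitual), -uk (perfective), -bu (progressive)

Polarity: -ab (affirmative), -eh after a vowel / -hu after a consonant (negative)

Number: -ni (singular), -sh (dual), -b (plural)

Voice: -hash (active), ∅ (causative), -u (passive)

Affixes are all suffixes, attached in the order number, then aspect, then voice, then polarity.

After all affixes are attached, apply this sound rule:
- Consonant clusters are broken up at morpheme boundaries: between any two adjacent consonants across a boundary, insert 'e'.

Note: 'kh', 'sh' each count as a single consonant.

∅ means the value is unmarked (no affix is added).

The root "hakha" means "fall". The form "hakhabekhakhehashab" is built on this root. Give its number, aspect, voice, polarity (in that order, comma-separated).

Segment: hakha-b-khakh-hash-ab.
number: -b → plural.
aspect: -khakh → habitual.
voice: -hash → active.
polarity: -ab → affirmative.

plural, habitual, active, affirmative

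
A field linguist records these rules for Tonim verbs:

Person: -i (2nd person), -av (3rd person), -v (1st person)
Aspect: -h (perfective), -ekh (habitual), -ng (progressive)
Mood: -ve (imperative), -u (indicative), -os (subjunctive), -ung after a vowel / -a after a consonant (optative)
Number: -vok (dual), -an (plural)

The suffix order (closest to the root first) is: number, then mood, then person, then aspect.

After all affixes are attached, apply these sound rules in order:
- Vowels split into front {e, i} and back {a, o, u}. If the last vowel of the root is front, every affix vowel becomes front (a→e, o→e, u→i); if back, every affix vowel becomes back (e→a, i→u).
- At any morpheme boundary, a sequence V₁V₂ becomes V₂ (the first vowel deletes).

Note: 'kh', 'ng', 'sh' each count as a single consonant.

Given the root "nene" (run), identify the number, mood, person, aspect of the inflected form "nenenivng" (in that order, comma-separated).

Segment: nene-an-u-v-ng.
number: -an → plural.
mood: -u → indicative.
person: -v → 1st person.
aspect: -ng → progressive.

plural, indicative, 1st person, progressive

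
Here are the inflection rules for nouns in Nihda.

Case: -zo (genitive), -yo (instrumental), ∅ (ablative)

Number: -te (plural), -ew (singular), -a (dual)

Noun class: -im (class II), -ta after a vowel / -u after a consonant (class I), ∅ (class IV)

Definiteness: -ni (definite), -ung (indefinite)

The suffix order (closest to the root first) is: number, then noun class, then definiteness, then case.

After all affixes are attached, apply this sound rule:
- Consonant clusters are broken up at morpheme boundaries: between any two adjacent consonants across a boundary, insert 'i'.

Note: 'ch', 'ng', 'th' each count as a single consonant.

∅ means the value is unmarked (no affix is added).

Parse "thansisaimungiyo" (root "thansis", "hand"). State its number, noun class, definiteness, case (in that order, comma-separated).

Segment: thansis-a-im-ung-yo.
number: -a → dual.
noun class: -im → class II.
definiteness: -ung → indefinite.
case: -yo → instrumental.

dual, class II, indefinite, instrumental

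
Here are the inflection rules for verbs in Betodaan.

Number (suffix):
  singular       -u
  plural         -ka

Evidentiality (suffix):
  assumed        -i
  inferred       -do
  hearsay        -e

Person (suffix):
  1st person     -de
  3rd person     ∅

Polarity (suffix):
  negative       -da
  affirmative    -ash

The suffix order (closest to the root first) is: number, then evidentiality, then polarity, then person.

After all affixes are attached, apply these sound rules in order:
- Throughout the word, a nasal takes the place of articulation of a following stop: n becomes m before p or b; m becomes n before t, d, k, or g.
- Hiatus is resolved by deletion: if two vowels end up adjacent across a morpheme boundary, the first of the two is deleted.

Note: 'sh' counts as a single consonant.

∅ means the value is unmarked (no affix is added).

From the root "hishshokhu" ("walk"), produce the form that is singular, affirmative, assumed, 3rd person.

Attach number singular -u → hishshokhuu.
Attach evidentiality assumed -i → hishshokhuui.
Attach polarity affirmative -ash → hishshokhuuiash.
person = 3rd person: zero marking, form stays hishshokhuuiash.
Nasal assimilation: no change.
Apply vowel deletion: hishshokhuuiash → hishshokhash.

hishshokhash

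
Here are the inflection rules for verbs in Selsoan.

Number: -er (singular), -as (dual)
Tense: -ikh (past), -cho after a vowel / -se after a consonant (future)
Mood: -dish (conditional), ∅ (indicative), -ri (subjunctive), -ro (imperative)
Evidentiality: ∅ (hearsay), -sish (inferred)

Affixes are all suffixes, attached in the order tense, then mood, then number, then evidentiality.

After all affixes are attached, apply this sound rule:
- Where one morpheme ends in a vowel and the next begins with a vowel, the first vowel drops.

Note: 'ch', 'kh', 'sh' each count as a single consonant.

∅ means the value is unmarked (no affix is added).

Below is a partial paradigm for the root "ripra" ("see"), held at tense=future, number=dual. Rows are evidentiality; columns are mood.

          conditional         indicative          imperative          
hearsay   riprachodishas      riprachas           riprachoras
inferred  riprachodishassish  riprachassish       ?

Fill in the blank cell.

riprachorassish

Attach tense future -cho (after vowel 'a') → ripracho.
Attach mood imperative -ro → riprachoro.
Attach number dual -as → riprachoroas.
Attach evidentiality inferred -sish → riprachoroassish.
Apply vowel deletion: riprachoroassish → riprachorassish.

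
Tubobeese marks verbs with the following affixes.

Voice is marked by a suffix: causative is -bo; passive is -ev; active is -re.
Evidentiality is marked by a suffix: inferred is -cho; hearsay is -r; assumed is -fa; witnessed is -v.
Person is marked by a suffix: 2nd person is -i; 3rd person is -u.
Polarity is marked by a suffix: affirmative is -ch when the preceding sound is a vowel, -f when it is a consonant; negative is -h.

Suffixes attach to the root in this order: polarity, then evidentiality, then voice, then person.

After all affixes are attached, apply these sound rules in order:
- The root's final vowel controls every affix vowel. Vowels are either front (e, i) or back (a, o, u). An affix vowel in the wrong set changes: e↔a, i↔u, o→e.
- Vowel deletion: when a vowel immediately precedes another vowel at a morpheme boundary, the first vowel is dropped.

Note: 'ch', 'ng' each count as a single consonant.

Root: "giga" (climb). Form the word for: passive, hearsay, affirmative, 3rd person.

gigachravu

Attach polarity affirmative -ch (after vowel 'a') → gigach.
Attach evidentiality hearsay -r → gigachr.
Attach voice passive -ev → gigachrev.
Attach person 3rd person -u → gigachrevu.
Apply vowel harmony: gigachrevu → gigachravu.
Vowel deletion: no change.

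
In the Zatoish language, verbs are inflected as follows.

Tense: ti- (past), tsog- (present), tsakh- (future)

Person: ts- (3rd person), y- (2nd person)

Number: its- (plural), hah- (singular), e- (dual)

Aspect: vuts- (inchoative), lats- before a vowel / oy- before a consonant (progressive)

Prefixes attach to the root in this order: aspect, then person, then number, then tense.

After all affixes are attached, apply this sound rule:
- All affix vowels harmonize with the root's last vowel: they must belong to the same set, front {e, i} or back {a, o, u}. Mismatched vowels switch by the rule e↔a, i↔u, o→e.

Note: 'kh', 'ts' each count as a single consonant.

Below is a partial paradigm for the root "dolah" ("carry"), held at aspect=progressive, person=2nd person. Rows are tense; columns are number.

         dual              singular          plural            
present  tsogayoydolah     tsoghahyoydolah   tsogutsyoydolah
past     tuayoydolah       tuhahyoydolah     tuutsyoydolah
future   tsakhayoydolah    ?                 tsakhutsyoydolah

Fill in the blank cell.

tsakhhahyoydolah

Attach aspect progressive oy- (before consonant 'd') → oydolah.
Attach person 2nd person y- → yoydolah.
Attach number singular hah- → hahyoydolah.
Attach tense future tsakh- → tsakhhahyoydolah.
Vowel harmony: no change.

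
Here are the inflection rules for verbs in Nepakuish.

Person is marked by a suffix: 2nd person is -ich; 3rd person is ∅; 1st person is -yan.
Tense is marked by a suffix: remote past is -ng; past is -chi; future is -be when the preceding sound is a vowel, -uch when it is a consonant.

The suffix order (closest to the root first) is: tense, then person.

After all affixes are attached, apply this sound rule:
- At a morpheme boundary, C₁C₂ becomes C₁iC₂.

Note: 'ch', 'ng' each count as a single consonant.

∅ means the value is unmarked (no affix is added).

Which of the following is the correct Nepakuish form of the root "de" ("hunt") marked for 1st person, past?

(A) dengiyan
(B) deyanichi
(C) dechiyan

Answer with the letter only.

Attach tense past -chi → dechi.
Attach person 1st person -yan → dechiyan.
Epenthesis: no change.
So the correct form is dechiyan, option (C).
(B) deyanichi is wrong: it has the affixes in the wrong order.
(A) dengiyan is wrong: it uses remote past instead of past for tense.

C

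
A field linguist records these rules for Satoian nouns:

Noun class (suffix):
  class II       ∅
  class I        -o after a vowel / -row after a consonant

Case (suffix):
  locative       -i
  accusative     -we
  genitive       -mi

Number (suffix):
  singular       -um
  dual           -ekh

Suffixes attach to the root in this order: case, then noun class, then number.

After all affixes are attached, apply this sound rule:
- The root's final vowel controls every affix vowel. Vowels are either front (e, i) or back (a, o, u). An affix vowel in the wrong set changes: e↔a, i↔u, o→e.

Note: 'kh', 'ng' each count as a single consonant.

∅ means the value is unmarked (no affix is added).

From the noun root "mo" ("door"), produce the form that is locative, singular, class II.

Attach case locative -i → moi.
noun class = class II: zero marking, form stays moi.
Attach number singular -um → moium.
Apply vowel harmony: moium → mouum.

mouum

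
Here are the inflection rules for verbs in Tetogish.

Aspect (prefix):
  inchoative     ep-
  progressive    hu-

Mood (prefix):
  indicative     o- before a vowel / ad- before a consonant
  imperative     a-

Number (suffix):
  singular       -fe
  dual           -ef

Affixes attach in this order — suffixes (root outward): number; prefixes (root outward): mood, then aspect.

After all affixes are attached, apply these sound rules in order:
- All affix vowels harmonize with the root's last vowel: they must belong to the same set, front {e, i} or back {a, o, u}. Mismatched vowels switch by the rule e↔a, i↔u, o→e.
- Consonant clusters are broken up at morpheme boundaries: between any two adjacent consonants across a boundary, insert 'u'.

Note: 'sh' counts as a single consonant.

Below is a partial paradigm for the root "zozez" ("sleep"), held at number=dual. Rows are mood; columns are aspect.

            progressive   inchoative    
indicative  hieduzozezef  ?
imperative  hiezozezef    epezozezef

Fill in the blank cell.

epeduzozezef

Attach mood indicative ad- (before consonant 'z') → adzozez.
Attach aspect inchoative ep- → epadzozez.
Attach number dual -ef → epadzozezef.
Apply vowel harmony: epadzozezef → epedzozezef.
Apply epenthesis: epedzozezef → epeduzozezef.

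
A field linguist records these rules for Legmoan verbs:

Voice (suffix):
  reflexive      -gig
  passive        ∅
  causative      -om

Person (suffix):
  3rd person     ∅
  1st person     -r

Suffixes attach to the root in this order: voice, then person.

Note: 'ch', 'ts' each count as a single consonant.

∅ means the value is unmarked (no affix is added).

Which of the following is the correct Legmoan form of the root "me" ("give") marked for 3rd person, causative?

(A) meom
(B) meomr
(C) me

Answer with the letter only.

Attach voice causative -om → meom.
person = 3rd person: zero marking, form stays meom.
So the correct form is meom, option (A).
(B) meomr is wrong: it uses 1st person instead of 3rd person for person.
(C) me is wrong: it uses passive instead of causative for voice.

A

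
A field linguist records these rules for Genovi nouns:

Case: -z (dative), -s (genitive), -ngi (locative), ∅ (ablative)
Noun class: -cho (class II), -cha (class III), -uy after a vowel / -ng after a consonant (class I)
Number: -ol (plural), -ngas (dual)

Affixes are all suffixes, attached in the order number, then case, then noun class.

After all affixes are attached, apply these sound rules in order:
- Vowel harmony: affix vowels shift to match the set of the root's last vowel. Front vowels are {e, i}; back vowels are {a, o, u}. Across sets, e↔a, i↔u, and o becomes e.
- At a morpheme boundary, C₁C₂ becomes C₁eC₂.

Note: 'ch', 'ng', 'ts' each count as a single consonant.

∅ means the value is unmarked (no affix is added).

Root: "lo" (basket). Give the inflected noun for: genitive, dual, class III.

longasesecha

Attach number dual -ngas → longas.
Attach case genitive -s → longass.
Attach noun class class III -cha → longasscha.
Vowel harmony: no change.
Apply epenthesis: longasscha → longasesecha.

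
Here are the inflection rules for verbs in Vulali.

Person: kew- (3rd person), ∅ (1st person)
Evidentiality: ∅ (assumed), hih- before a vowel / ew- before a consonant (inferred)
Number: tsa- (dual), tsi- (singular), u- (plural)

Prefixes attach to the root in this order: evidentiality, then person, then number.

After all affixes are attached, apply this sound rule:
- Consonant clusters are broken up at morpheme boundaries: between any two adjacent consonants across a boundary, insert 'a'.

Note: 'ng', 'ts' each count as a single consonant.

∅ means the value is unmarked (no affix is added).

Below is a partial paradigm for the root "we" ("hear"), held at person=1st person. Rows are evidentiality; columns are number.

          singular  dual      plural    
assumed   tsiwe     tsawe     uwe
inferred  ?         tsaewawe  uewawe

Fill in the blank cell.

tsiewawe

Attach evidentiality inferred ew- (before consonant 'w') → ewwe.
person = 1st person: zero marking, form stays ewwe.
Attach number singular tsi- → tsiewwe.
Apply epenthesis: tsiewwe → tsiewawe.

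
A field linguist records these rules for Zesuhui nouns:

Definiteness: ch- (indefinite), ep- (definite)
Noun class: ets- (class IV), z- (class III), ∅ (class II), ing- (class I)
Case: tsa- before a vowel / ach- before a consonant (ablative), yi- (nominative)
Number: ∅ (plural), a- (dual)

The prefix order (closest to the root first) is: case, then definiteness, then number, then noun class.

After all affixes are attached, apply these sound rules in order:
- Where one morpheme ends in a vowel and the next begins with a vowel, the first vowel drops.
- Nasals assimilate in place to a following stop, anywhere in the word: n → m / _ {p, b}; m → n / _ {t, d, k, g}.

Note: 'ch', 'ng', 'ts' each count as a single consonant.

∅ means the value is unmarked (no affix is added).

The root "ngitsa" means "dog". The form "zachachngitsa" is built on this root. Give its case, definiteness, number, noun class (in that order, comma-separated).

ablative, indefinite, dual, class III

Segment: z-a-ch-ach-ngitsa.
case: tsa/ach- → ablative.
definiteness: ch- → indefinite.
number: a- → dual.
noun class: z- → class III.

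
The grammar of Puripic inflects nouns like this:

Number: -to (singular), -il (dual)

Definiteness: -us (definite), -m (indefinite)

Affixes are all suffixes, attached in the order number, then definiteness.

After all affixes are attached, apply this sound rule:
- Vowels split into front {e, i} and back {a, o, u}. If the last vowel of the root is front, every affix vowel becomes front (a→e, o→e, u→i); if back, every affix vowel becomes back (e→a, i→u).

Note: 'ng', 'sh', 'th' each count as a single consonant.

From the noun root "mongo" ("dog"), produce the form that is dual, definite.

mongoulus

Attach number dual -il → mongoil.
Attach definiteness definite -us → mongoilus.
Apply vowel harmony: mongoilus → mongoulus.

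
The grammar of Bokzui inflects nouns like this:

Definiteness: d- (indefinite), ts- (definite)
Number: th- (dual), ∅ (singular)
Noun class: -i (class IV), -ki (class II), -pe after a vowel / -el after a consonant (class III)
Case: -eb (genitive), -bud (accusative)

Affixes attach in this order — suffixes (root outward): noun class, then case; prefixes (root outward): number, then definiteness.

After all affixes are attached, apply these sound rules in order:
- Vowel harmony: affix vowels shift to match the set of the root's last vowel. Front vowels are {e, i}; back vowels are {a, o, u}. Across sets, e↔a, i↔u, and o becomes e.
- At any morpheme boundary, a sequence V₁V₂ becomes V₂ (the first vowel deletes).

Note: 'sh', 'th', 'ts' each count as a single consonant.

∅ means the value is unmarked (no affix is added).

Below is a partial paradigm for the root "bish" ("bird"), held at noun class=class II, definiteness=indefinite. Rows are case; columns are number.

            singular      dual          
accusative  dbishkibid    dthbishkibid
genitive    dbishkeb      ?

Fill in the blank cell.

Attach noun class class II -ki → bishki.
Attach number dual th- → thbishki.
Attach definiteness indefinite d- → dthbishki.
Attach case genitive -eb → dthbishkieb.
Vowel harmony: no change.
Apply vowel deletion: dthbishkieb → dthbishkeb.

dthbishkeb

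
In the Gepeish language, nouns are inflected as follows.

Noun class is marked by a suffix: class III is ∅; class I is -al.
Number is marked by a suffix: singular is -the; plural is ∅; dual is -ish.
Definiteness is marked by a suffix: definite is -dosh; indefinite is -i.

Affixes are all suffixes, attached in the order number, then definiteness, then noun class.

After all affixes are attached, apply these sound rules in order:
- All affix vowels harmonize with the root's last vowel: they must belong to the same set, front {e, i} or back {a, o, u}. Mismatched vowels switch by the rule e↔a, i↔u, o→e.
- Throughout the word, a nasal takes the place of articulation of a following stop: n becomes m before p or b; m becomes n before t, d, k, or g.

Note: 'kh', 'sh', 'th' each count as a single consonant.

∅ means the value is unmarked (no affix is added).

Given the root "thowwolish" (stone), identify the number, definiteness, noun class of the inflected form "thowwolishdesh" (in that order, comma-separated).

plural, definite, class III

Segment: thowwolish-dosh.
number: ∅ → plural.
definiteness: -dosh → definite.
noun class: ∅ → class III.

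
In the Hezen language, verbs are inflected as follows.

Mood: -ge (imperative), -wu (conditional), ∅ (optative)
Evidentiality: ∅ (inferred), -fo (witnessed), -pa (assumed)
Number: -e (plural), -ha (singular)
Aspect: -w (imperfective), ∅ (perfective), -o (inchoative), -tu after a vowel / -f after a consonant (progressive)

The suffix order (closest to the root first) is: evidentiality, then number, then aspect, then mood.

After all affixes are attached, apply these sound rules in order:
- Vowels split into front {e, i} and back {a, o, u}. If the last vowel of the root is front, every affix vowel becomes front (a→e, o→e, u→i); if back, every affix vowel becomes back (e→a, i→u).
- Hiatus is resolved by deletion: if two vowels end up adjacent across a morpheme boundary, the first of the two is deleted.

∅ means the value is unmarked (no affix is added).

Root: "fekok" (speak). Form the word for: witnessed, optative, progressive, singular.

fekokfohatu

Attach evidentiality witnessed -fo → fekokfo.
Attach number singular -ha → fekokfoha.
Attach aspect progressive -tu (after vowel 'a') → fekokfohatu.
mood = optative: zero marking, form stays fekokfohatu.
Vowel harmony: no change.
Vowel deletion: no change.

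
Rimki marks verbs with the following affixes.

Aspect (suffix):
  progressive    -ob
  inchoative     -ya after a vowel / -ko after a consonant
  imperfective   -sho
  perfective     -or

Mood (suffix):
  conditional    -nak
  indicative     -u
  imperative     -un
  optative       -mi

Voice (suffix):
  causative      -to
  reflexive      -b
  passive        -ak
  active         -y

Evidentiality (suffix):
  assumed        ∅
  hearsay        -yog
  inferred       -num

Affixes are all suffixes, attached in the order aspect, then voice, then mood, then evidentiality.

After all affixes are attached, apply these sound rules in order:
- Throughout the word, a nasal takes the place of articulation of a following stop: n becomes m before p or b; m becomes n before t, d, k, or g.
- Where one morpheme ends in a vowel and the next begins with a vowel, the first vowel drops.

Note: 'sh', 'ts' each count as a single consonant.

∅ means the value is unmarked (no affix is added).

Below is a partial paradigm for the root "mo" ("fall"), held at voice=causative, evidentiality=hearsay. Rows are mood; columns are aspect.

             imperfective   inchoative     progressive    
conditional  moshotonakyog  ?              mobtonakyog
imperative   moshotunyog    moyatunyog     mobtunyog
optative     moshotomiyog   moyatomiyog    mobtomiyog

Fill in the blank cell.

moyatonakyog

Attach aspect inchoative -ya (after vowel 'o') → moya.
Attach voice causative -to → moyato.
Attach mood conditional -nak → moyatonak.
Attach evidentiality hearsay -yog → moyatonakyog.
Nasal assimilation: no change.
Vowel deletion: no change.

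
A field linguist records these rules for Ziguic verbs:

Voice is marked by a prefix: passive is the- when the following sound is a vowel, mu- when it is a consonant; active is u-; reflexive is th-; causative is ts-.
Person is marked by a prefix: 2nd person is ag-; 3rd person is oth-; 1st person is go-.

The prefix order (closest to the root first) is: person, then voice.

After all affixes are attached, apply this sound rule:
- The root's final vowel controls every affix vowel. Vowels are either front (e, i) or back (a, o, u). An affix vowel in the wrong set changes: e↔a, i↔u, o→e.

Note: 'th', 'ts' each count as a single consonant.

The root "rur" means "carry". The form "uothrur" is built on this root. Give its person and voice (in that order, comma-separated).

3rd person, active

Segment: u-oth-rur.
person: oth- → 3rd person.
voice: u- → active.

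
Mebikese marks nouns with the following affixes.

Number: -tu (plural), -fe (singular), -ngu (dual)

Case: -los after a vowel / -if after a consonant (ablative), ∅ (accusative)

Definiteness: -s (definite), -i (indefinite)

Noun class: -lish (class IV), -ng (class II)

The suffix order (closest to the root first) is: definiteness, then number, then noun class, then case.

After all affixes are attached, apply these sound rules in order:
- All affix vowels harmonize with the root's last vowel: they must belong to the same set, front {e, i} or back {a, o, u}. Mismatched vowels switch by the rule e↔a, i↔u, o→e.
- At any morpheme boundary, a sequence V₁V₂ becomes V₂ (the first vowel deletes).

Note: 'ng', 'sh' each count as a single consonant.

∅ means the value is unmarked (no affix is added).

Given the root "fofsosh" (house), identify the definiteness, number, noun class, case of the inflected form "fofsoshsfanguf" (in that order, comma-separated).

Segment: fofsosh-s-fe-ng-if.
definiteness: -s → definite.
number: -fe → singular.
noun class: -ng → class II.
case: -los/if → ablative.

definite, singular, class II, ablative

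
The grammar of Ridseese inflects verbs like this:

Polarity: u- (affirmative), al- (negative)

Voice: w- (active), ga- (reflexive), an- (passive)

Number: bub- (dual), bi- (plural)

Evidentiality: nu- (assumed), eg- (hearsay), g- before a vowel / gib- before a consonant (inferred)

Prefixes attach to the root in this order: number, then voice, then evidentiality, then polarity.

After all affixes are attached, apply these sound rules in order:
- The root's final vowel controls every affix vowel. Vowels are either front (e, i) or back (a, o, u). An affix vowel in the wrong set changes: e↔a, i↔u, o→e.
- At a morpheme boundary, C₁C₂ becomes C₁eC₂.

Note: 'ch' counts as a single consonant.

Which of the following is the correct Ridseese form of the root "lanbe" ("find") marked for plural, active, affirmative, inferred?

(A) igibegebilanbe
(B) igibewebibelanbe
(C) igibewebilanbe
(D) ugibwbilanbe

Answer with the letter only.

Attach number plural bi- → bilanbe.
Attach voice active w- → wbilanbe.
Attach evidentiality inferred gib- (before consonant 'w') → gibwbilanbe.
Attach polarity affirmative u- → ugibwbilanbe.
Apply vowel harmony: ugibwbilanbe → igibwbilanbe.
Apply epenthesis: igibwbilanbe → igibewebilanbe.
So the correct form is igibewebilanbe, option (C).
(D) ugibwbilanbe is wrong: it fails to apply the sound rule(s).
(A) igibegebilanbe is wrong: it uses reflexive instead of active for voice.
(B) igibewebibelanbe is wrong: it uses dual instead of plural for number.

C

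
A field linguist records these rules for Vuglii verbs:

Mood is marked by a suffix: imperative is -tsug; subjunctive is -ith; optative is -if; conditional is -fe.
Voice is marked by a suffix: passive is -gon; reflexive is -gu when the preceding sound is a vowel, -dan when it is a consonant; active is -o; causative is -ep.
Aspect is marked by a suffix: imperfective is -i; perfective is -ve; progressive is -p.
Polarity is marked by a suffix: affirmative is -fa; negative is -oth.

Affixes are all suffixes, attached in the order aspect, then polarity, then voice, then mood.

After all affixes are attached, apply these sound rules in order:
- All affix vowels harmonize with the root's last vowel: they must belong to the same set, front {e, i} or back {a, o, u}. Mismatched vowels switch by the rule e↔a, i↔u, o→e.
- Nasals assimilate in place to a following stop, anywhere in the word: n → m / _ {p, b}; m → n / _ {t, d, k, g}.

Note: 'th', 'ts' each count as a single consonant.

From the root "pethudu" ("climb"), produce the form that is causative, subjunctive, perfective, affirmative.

Attach aspect perfective -ve → pethuduve.
Attach polarity affirmative -fa → pethuduvefa.
Attach voice causative -ep → pethuduvefaep.
Attach mood subjunctive -ith → pethuduvefaepith.
Apply vowel harmony: pethuduvefaepith → pethuduvafaaputh.
Nasal assimilation: no change.

pethuduvafaaputh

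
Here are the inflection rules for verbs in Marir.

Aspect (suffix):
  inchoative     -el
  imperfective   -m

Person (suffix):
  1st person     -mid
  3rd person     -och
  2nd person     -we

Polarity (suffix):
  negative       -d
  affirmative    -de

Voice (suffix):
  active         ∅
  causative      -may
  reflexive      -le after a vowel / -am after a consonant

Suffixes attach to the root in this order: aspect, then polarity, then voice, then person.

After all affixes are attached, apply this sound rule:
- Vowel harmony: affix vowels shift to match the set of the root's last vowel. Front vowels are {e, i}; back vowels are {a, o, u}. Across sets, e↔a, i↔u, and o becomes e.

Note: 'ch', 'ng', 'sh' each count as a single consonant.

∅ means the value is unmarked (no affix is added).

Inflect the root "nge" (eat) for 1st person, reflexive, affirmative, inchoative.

Attach aspect inchoative -el → ngeel.
Attach polarity affirmative -de → ngeelde.
Attach voice reflexive -le (after vowel 'e') → ngeeldele.
Attach person 1st person -mid → ngeeldelemid.
Vowel harmony: no change.

ngeeldelemid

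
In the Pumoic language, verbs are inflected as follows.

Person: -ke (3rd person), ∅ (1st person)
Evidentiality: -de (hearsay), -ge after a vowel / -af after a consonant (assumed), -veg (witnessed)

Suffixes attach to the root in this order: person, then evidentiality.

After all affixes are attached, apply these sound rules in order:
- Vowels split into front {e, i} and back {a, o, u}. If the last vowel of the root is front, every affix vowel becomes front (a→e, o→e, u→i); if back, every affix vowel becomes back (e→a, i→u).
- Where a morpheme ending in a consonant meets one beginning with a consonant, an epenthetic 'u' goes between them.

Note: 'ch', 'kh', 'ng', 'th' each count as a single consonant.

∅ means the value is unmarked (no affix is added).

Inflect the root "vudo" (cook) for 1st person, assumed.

person = 1st person: zero marking, form stays vudo.
Attach evidentiality assumed -ge (after vowel 'o') → vudoge.
Apply vowel harmony: vudoge → vudoga.
Epenthesis: no change.

vudoga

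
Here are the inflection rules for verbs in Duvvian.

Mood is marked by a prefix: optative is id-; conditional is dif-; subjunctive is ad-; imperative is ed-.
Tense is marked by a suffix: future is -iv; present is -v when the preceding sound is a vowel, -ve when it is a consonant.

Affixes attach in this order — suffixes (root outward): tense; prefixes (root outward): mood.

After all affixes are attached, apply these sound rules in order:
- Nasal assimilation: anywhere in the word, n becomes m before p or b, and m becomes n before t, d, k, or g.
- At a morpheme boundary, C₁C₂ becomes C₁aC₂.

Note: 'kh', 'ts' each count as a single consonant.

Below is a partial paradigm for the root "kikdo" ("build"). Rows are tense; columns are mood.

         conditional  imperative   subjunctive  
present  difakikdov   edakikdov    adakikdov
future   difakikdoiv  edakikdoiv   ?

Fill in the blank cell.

Attach mood subjunctive ad- → adkikdo.
Attach tense future -iv → adkikdoiv.
Nasal assimilation: no change.
Apply epenthesis: adkikdoiv → adakikdoiv.

adakikdoiv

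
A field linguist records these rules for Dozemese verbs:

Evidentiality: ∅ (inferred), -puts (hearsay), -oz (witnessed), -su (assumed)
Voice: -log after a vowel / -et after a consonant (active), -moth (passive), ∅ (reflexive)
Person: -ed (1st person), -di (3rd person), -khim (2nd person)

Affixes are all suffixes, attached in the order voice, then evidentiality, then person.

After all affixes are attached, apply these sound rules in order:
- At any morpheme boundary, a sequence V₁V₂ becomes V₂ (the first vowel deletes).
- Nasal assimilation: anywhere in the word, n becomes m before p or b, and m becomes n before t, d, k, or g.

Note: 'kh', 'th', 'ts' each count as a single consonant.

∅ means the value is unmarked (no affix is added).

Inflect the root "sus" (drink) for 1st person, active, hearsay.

Attach voice active -et (after consonant 's') → suset.
Attach evidentiality hearsay -puts → susetputs.
Attach person 1st person -ed → susetputsed.
Vowel deletion: no change.
Nasal assimilation: no change.

susetputsed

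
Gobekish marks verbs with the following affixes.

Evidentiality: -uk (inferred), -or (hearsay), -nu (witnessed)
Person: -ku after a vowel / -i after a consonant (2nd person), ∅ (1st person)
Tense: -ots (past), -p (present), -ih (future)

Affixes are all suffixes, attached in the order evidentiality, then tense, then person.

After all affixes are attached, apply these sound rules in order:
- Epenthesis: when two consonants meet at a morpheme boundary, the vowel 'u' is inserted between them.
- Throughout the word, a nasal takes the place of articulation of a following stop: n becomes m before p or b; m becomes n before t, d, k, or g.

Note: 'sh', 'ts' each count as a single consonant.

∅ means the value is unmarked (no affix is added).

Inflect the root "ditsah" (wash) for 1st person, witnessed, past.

ditsahunuots

Attach evidentiality witnessed -nu → ditsahnu.
Attach tense past -ots → ditsahnuots.
person = 1st person: zero marking, form stays ditsahnuots.
Apply epenthesis: ditsahnuots → ditsahunuots.
Nasal assimilation: no change.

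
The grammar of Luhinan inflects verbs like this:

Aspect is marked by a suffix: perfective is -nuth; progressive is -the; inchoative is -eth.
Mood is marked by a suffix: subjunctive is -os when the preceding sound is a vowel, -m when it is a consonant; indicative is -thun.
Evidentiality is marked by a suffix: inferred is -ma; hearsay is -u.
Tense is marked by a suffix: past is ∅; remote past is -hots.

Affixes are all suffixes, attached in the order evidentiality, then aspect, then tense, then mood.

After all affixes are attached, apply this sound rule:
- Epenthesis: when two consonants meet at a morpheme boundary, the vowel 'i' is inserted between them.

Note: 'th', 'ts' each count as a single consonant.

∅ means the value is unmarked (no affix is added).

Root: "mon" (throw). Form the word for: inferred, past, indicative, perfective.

Attach evidentiality inferred -ma → monma.
Attach aspect perfective -nuth → monmanuth.
tense = past: zero marking, form stays monmanuth.
Attach mood indicative -thun → monmanuththun.
Apply epenthesis: monmanuththun → monimanuthithun.

monimanuthithun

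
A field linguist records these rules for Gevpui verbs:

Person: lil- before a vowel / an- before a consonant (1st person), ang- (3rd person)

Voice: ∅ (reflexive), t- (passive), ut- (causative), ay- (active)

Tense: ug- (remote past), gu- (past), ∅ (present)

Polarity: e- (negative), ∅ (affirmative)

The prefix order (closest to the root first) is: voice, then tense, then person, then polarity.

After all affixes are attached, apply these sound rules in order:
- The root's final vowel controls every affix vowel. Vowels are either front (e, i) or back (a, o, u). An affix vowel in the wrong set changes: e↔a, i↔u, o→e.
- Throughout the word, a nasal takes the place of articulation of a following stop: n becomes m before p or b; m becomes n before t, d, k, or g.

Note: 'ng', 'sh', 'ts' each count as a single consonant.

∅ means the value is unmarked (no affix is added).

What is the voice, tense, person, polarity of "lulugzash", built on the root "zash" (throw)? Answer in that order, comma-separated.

Segment: lil-ug-zash.
voice: ∅ → reflexive.
tense: ug- → remote past.
person: lil/an- → 1st person.
polarity: ∅ → affirmative.

reflexive, remote past, 1st person, affirmative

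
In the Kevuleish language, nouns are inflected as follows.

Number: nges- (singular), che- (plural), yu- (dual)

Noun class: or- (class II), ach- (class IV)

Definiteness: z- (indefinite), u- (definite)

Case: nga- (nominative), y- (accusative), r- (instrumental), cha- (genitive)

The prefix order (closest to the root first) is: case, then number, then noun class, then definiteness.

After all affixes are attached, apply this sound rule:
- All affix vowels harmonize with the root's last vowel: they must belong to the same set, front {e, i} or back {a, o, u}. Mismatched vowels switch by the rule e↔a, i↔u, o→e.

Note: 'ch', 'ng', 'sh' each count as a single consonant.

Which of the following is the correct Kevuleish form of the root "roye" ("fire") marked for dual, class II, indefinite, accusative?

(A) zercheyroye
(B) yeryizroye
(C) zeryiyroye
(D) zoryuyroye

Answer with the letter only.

C

Attach case accusative y- → yroye.
Attach number dual yu- → yuyroye.
Attach noun class class II or- → oryuyroye.
Attach definiteness indefinite z- → zoryuyroye.
Apply vowel harmony: zoryuyroye → zeryiyroye.
So the correct form is zeryiyroye, option (C).
(A) zercheyroye is wrong: it uses plural instead of dual for number.
(D) zoryuyroye is wrong: it fails to apply the sound rule(s).
(B) yeryizroye is wrong: it has the affixes in the wrong order.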